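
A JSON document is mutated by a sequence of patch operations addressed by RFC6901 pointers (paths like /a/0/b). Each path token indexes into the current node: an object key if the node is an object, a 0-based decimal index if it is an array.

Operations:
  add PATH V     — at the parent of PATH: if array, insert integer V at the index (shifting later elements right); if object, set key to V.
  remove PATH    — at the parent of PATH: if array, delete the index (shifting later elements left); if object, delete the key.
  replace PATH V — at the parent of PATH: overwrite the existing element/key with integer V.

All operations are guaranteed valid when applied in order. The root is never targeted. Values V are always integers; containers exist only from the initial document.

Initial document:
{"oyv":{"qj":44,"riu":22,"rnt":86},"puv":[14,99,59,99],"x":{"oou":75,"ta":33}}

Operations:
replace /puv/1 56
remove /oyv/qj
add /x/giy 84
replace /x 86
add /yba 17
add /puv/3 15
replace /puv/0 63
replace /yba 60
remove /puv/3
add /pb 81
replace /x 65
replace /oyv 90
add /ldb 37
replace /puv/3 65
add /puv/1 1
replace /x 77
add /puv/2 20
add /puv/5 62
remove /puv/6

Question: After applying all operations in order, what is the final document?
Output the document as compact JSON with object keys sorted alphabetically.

After op 1 (replace /puv/1 56): {"oyv":{"qj":44,"riu":22,"rnt":86},"puv":[14,56,59,99],"x":{"oou":75,"ta":33}}
After op 2 (remove /oyv/qj): {"oyv":{"riu":22,"rnt":86},"puv":[14,56,59,99],"x":{"oou":75,"ta":33}}
After op 3 (add /x/giy 84): {"oyv":{"riu":22,"rnt":86},"puv":[14,56,59,99],"x":{"giy":84,"oou":75,"ta":33}}
After op 4 (replace /x 86): {"oyv":{"riu":22,"rnt":86},"puv":[14,56,59,99],"x":86}
After op 5 (add /yba 17): {"oyv":{"riu":22,"rnt":86},"puv":[14,56,59,99],"x":86,"yba":17}
After op 6 (add /puv/3 15): {"oyv":{"riu":22,"rnt":86},"puv":[14,56,59,15,99],"x":86,"yba":17}
After op 7 (replace /puv/0 63): {"oyv":{"riu":22,"rnt":86},"puv":[63,56,59,15,99],"x":86,"yba":17}
After op 8 (replace /yba 60): {"oyv":{"riu":22,"rnt":86},"puv":[63,56,59,15,99],"x":86,"yba":60}
After op 9 (remove /puv/3): {"oyv":{"riu":22,"rnt":86},"puv":[63,56,59,99],"x":86,"yba":60}
After op 10 (add /pb 81): {"oyv":{"riu":22,"rnt":86},"pb":81,"puv":[63,56,59,99],"x":86,"yba":60}
After op 11 (replace /x 65): {"oyv":{"riu":22,"rnt":86},"pb":81,"puv":[63,56,59,99],"x":65,"yba":60}
After op 12 (replace /oyv 90): {"oyv":90,"pb":81,"puv":[63,56,59,99],"x":65,"yba":60}
After op 13 (add /ldb 37): {"ldb":37,"oyv":90,"pb":81,"puv":[63,56,59,99],"x":65,"yba":60}
After op 14 (replace /puv/3 65): {"ldb":37,"oyv":90,"pb":81,"puv":[63,56,59,65],"x":65,"yba":60}
After op 15 (add /puv/1 1): {"ldb":37,"oyv":90,"pb":81,"puv":[63,1,56,59,65],"x":65,"yba":60}
After op 16 (replace /x 77): {"ldb":37,"oyv":90,"pb":81,"puv":[63,1,56,59,65],"x":77,"yba":60}
After op 17 (add /puv/2 20): {"ldb":37,"oyv":90,"pb":81,"puv":[63,1,20,56,59,65],"x":77,"yba":60}
After op 18 (add /puv/5 62): {"ldb":37,"oyv":90,"pb":81,"puv":[63,1,20,56,59,62,65],"x":77,"yba":60}
After op 19 (remove /puv/6): {"ldb":37,"oyv":90,"pb":81,"puv":[63,1,20,56,59,62],"x":77,"yba":60}

Answer: {"ldb":37,"oyv":90,"pb":81,"puv":[63,1,20,56,59,62],"x":77,"yba":60}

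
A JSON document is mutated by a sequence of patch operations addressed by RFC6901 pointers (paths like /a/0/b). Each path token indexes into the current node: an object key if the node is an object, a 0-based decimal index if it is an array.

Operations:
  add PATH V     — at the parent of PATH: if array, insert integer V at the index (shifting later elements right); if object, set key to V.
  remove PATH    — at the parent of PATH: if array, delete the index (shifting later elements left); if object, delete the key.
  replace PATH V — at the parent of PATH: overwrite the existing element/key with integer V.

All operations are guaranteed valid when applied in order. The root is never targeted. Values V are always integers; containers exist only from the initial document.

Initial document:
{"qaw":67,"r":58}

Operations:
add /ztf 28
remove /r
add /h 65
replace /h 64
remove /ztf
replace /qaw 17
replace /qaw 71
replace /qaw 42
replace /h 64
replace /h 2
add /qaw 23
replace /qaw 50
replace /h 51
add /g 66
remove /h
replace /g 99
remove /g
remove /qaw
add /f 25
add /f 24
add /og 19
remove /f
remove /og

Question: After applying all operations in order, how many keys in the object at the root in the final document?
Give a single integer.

Answer: 0

Derivation:
After op 1 (add /ztf 28): {"qaw":67,"r":58,"ztf":28}
After op 2 (remove /r): {"qaw":67,"ztf":28}
After op 3 (add /h 65): {"h":65,"qaw":67,"ztf":28}
After op 4 (replace /h 64): {"h":64,"qaw":67,"ztf":28}
After op 5 (remove /ztf): {"h":64,"qaw":67}
After op 6 (replace /qaw 17): {"h":64,"qaw":17}
After op 7 (replace /qaw 71): {"h":64,"qaw":71}
After op 8 (replace /qaw 42): {"h":64,"qaw":42}
After op 9 (replace /h 64): {"h":64,"qaw":42}
After op 10 (replace /h 2): {"h":2,"qaw":42}
After op 11 (add /qaw 23): {"h":2,"qaw":23}
After op 12 (replace /qaw 50): {"h":2,"qaw":50}
After op 13 (replace /h 51): {"h":51,"qaw":50}
After op 14 (add /g 66): {"g":66,"h":51,"qaw":50}
After op 15 (remove /h): {"g":66,"qaw":50}
After op 16 (replace /g 99): {"g":99,"qaw":50}
After op 17 (remove /g): {"qaw":50}
After op 18 (remove /qaw): {}
After op 19 (add /f 25): {"f":25}
After op 20 (add /f 24): {"f":24}
After op 21 (add /og 19): {"f":24,"og":19}
After op 22 (remove /f): {"og":19}
After op 23 (remove /og): {}
Size at the root: 0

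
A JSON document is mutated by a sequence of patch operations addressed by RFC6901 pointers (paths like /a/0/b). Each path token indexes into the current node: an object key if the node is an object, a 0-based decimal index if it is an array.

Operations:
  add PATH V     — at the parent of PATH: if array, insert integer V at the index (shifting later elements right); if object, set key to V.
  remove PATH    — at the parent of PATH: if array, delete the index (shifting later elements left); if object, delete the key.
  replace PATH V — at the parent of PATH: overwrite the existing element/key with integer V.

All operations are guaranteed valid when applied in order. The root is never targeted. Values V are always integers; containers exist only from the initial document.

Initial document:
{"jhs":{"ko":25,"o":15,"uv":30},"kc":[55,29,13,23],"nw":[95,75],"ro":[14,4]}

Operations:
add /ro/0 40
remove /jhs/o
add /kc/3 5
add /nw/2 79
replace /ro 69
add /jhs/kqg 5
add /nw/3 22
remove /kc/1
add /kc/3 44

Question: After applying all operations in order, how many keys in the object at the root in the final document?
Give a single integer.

Answer: 4

Derivation:
After op 1 (add /ro/0 40): {"jhs":{"ko":25,"o":15,"uv":30},"kc":[55,29,13,23],"nw":[95,75],"ro":[40,14,4]}
After op 2 (remove /jhs/o): {"jhs":{"ko":25,"uv":30},"kc":[55,29,13,23],"nw":[95,75],"ro":[40,14,4]}
After op 3 (add /kc/3 5): {"jhs":{"ko":25,"uv":30},"kc":[55,29,13,5,23],"nw":[95,75],"ro":[40,14,4]}
After op 4 (add /nw/2 79): {"jhs":{"ko":25,"uv":30},"kc":[55,29,13,5,23],"nw":[95,75,79],"ro":[40,14,4]}
After op 5 (replace /ro 69): {"jhs":{"ko":25,"uv":30},"kc":[55,29,13,5,23],"nw":[95,75,79],"ro":69}
After op 6 (add /jhs/kqg 5): {"jhs":{"ko":25,"kqg":5,"uv":30},"kc":[55,29,13,5,23],"nw":[95,75,79],"ro":69}
After op 7 (add /nw/3 22): {"jhs":{"ko":25,"kqg":5,"uv":30},"kc":[55,29,13,5,23],"nw":[95,75,79,22],"ro":69}
After op 8 (remove /kc/1): {"jhs":{"ko":25,"kqg":5,"uv":30},"kc":[55,13,5,23],"nw":[95,75,79,22],"ro":69}
After op 9 (add /kc/3 44): {"jhs":{"ko":25,"kqg":5,"uv":30},"kc":[55,13,5,44,23],"nw":[95,75,79,22],"ro":69}
Size at the root: 4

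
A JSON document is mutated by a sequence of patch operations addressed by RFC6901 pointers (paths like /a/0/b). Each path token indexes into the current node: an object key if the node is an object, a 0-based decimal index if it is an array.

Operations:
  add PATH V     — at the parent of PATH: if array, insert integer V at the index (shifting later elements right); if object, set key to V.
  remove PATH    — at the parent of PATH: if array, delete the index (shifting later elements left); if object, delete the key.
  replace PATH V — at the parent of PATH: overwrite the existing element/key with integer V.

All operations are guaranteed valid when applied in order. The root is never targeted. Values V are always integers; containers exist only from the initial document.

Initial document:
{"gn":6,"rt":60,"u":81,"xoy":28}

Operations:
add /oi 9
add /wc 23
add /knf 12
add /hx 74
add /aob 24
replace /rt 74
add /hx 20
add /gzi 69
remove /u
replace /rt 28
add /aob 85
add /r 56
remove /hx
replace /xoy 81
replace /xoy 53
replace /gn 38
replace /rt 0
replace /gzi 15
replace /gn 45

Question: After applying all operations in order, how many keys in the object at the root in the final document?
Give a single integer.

After op 1 (add /oi 9): {"gn":6,"oi":9,"rt":60,"u":81,"xoy":28}
After op 2 (add /wc 23): {"gn":6,"oi":9,"rt":60,"u":81,"wc":23,"xoy":28}
After op 3 (add /knf 12): {"gn":6,"knf":12,"oi":9,"rt":60,"u":81,"wc":23,"xoy":28}
After op 4 (add /hx 74): {"gn":6,"hx":74,"knf":12,"oi":9,"rt":60,"u":81,"wc":23,"xoy":28}
After op 5 (add /aob 24): {"aob":24,"gn":6,"hx":74,"knf":12,"oi":9,"rt":60,"u":81,"wc":23,"xoy":28}
After op 6 (replace /rt 74): {"aob":24,"gn":6,"hx":74,"knf":12,"oi":9,"rt":74,"u":81,"wc":23,"xoy":28}
After op 7 (add /hx 20): {"aob":24,"gn":6,"hx":20,"knf":12,"oi":9,"rt":74,"u":81,"wc":23,"xoy":28}
After op 8 (add /gzi 69): {"aob":24,"gn":6,"gzi":69,"hx":20,"knf":12,"oi":9,"rt":74,"u":81,"wc":23,"xoy":28}
After op 9 (remove /u): {"aob":24,"gn":6,"gzi":69,"hx":20,"knf":12,"oi":9,"rt":74,"wc":23,"xoy":28}
After op 10 (replace /rt 28): {"aob":24,"gn":6,"gzi":69,"hx":20,"knf":12,"oi":9,"rt":28,"wc":23,"xoy":28}
After op 11 (add /aob 85): {"aob":85,"gn":6,"gzi":69,"hx":20,"knf":12,"oi":9,"rt":28,"wc":23,"xoy":28}
After op 12 (add /r 56): {"aob":85,"gn":6,"gzi":69,"hx":20,"knf":12,"oi":9,"r":56,"rt":28,"wc":23,"xoy":28}
After op 13 (remove /hx): {"aob":85,"gn":6,"gzi":69,"knf":12,"oi":9,"r":56,"rt":28,"wc":23,"xoy":28}
After op 14 (replace /xoy 81): {"aob":85,"gn":6,"gzi":69,"knf":12,"oi":9,"r":56,"rt":28,"wc":23,"xoy":81}
After op 15 (replace /xoy 53): {"aob":85,"gn":6,"gzi":69,"knf":12,"oi":9,"r":56,"rt":28,"wc":23,"xoy":53}
After op 16 (replace /gn 38): {"aob":85,"gn":38,"gzi":69,"knf":12,"oi":9,"r":56,"rt":28,"wc":23,"xoy":53}
After op 17 (replace /rt 0): {"aob":85,"gn":38,"gzi":69,"knf":12,"oi":9,"r":56,"rt":0,"wc":23,"xoy":53}
After op 18 (replace /gzi 15): {"aob":85,"gn":38,"gzi":15,"knf":12,"oi":9,"r":56,"rt":0,"wc":23,"xoy":53}
After op 19 (replace /gn 45): {"aob":85,"gn":45,"gzi":15,"knf":12,"oi":9,"r":56,"rt":0,"wc":23,"xoy":53}
Size at the root: 9

Answer: 9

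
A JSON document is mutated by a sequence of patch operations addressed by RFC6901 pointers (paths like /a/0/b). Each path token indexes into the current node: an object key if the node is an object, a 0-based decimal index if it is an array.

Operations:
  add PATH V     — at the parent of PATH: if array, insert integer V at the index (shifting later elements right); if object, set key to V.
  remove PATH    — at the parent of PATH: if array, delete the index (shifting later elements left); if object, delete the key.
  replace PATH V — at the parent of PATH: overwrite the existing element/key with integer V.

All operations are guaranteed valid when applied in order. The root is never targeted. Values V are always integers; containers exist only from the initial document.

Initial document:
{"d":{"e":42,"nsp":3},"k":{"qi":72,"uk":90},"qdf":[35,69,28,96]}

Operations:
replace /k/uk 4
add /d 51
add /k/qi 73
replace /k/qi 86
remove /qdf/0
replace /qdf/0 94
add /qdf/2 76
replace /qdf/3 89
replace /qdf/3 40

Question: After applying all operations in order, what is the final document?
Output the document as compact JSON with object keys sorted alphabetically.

Answer: {"d":51,"k":{"qi":86,"uk":4},"qdf":[94,28,76,40]}

Derivation:
After op 1 (replace /k/uk 4): {"d":{"e":42,"nsp":3},"k":{"qi":72,"uk":4},"qdf":[35,69,28,96]}
After op 2 (add /d 51): {"d":51,"k":{"qi":72,"uk":4},"qdf":[35,69,28,96]}
After op 3 (add /k/qi 73): {"d":51,"k":{"qi":73,"uk":4},"qdf":[35,69,28,96]}
After op 4 (replace /k/qi 86): {"d":51,"k":{"qi":86,"uk":4},"qdf":[35,69,28,96]}
After op 5 (remove /qdf/0): {"d":51,"k":{"qi":86,"uk":4},"qdf":[69,28,96]}
After op 6 (replace /qdf/0 94): {"d":51,"k":{"qi":86,"uk":4},"qdf":[94,28,96]}
After op 7 (add /qdf/2 76): {"d":51,"k":{"qi":86,"uk":4},"qdf":[94,28,76,96]}
After op 8 (replace /qdf/3 89): {"d":51,"k":{"qi":86,"uk":4},"qdf":[94,28,76,89]}
After op 9 (replace /qdf/3 40): {"d":51,"k":{"qi":86,"uk":4},"qdf":[94,28,76,40]}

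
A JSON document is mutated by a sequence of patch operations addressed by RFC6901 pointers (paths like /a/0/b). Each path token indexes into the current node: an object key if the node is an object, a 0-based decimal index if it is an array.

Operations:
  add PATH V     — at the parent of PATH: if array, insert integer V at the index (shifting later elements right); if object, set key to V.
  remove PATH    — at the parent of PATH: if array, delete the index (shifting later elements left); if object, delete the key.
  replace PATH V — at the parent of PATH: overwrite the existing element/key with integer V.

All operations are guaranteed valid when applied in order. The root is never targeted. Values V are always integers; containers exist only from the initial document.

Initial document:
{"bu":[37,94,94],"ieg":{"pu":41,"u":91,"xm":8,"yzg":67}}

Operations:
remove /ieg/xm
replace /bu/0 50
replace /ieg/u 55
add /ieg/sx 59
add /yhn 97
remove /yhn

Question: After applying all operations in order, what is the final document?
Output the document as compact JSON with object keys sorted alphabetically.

After op 1 (remove /ieg/xm): {"bu":[37,94,94],"ieg":{"pu":41,"u":91,"yzg":67}}
After op 2 (replace /bu/0 50): {"bu":[50,94,94],"ieg":{"pu":41,"u":91,"yzg":67}}
After op 3 (replace /ieg/u 55): {"bu":[50,94,94],"ieg":{"pu":41,"u":55,"yzg":67}}
After op 4 (add /ieg/sx 59): {"bu":[50,94,94],"ieg":{"pu":41,"sx":59,"u":55,"yzg":67}}
After op 5 (add /yhn 97): {"bu":[50,94,94],"ieg":{"pu":41,"sx":59,"u":55,"yzg":67},"yhn":97}
After op 6 (remove /yhn): {"bu":[50,94,94],"ieg":{"pu":41,"sx":59,"u":55,"yzg":67}}

Answer: {"bu":[50,94,94],"ieg":{"pu":41,"sx":59,"u":55,"yzg":67}}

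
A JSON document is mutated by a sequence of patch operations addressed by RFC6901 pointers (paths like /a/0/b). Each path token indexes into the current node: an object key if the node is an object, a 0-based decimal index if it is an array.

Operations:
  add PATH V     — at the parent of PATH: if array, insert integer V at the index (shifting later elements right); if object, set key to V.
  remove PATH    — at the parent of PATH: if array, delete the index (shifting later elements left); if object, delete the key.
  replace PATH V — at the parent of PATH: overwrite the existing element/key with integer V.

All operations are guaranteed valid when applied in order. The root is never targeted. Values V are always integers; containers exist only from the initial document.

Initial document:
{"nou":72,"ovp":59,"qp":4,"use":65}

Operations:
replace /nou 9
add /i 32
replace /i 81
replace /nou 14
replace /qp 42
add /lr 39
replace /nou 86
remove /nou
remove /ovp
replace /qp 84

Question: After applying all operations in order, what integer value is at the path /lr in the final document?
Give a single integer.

Answer: 39

Derivation:
After op 1 (replace /nou 9): {"nou":9,"ovp":59,"qp":4,"use":65}
After op 2 (add /i 32): {"i":32,"nou":9,"ovp":59,"qp":4,"use":65}
After op 3 (replace /i 81): {"i":81,"nou":9,"ovp":59,"qp":4,"use":65}
After op 4 (replace /nou 14): {"i":81,"nou":14,"ovp":59,"qp":4,"use":65}
After op 5 (replace /qp 42): {"i":81,"nou":14,"ovp":59,"qp":42,"use":65}
After op 6 (add /lr 39): {"i":81,"lr":39,"nou":14,"ovp":59,"qp":42,"use":65}
After op 7 (replace /nou 86): {"i":81,"lr":39,"nou":86,"ovp":59,"qp":42,"use":65}
After op 8 (remove /nou): {"i":81,"lr":39,"ovp":59,"qp":42,"use":65}
After op 9 (remove /ovp): {"i":81,"lr":39,"qp":42,"use":65}
After op 10 (replace /qp 84): {"i":81,"lr":39,"qp":84,"use":65}
Value at /lr: 39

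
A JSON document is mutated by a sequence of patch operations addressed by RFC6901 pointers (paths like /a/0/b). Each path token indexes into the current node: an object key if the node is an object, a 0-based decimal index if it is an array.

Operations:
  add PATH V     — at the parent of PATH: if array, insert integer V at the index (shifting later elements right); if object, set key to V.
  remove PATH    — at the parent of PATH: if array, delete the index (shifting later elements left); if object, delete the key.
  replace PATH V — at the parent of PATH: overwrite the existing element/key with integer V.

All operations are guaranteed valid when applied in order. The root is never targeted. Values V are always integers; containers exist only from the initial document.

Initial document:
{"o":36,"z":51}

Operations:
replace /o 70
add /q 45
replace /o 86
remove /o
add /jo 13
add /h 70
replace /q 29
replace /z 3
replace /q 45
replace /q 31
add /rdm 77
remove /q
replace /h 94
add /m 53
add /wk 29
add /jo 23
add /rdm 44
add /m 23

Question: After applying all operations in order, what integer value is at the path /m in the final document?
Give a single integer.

Answer: 23

Derivation:
After op 1 (replace /o 70): {"o":70,"z":51}
After op 2 (add /q 45): {"o":70,"q":45,"z":51}
After op 3 (replace /o 86): {"o":86,"q":45,"z":51}
After op 4 (remove /o): {"q":45,"z":51}
After op 5 (add /jo 13): {"jo":13,"q":45,"z":51}
After op 6 (add /h 70): {"h":70,"jo":13,"q":45,"z":51}
After op 7 (replace /q 29): {"h":70,"jo":13,"q":29,"z":51}
After op 8 (replace /z 3): {"h":70,"jo":13,"q":29,"z":3}
After op 9 (replace /q 45): {"h":70,"jo":13,"q":45,"z":3}
After op 10 (replace /q 31): {"h":70,"jo":13,"q":31,"z":3}
After op 11 (add /rdm 77): {"h":70,"jo":13,"q":31,"rdm":77,"z":3}
After op 12 (remove /q): {"h":70,"jo":13,"rdm":77,"z":3}
After op 13 (replace /h 94): {"h":94,"jo":13,"rdm":77,"z":3}
After op 14 (add /m 53): {"h":94,"jo":13,"m":53,"rdm":77,"z":3}
After op 15 (add /wk 29): {"h":94,"jo":13,"m":53,"rdm":77,"wk":29,"z":3}
After op 16 (add /jo 23): {"h":94,"jo":23,"m":53,"rdm":77,"wk":29,"z":3}
After op 17 (add /rdm 44): {"h":94,"jo":23,"m":53,"rdm":44,"wk":29,"z":3}
After op 18 (add /m 23): {"h":94,"jo":23,"m":23,"rdm":44,"wk":29,"z":3}
Value at /m: 23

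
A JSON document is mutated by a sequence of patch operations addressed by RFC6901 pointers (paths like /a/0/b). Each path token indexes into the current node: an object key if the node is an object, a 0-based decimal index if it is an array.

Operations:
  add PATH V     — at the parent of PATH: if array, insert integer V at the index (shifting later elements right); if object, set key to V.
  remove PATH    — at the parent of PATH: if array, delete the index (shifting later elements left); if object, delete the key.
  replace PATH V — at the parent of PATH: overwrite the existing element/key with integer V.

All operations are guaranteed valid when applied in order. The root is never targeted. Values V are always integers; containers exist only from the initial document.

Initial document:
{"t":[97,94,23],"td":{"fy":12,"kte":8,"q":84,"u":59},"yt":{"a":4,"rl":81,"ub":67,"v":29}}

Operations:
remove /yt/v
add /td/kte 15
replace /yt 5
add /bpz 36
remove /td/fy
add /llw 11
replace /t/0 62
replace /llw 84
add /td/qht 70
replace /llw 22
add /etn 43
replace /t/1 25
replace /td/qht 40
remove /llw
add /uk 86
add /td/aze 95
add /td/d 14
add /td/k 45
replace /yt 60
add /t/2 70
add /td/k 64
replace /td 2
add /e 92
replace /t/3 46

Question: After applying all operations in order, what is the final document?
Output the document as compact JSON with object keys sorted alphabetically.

Answer: {"bpz":36,"e":92,"etn":43,"t":[62,25,70,46],"td":2,"uk":86,"yt":60}

Derivation:
After op 1 (remove /yt/v): {"t":[97,94,23],"td":{"fy":12,"kte":8,"q":84,"u":59},"yt":{"a":4,"rl":81,"ub":67}}
After op 2 (add /td/kte 15): {"t":[97,94,23],"td":{"fy":12,"kte":15,"q":84,"u":59},"yt":{"a":4,"rl":81,"ub":67}}
After op 3 (replace /yt 5): {"t":[97,94,23],"td":{"fy":12,"kte":15,"q":84,"u":59},"yt":5}
After op 4 (add /bpz 36): {"bpz":36,"t":[97,94,23],"td":{"fy":12,"kte":15,"q":84,"u":59},"yt":5}
After op 5 (remove /td/fy): {"bpz":36,"t":[97,94,23],"td":{"kte":15,"q":84,"u":59},"yt":5}
After op 6 (add /llw 11): {"bpz":36,"llw":11,"t":[97,94,23],"td":{"kte":15,"q":84,"u":59},"yt":5}
After op 7 (replace /t/0 62): {"bpz":36,"llw":11,"t":[62,94,23],"td":{"kte":15,"q":84,"u":59},"yt":5}
After op 8 (replace /llw 84): {"bpz":36,"llw":84,"t":[62,94,23],"td":{"kte":15,"q":84,"u":59},"yt":5}
After op 9 (add /td/qht 70): {"bpz":36,"llw":84,"t":[62,94,23],"td":{"kte":15,"q":84,"qht":70,"u":59},"yt":5}
After op 10 (replace /llw 22): {"bpz":36,"llw":22,"t":[62,94,23],"td":{"kte":15,"q":84,"qht":70,"u":59},"yt":5}
After op 11 (add /etn 43): {"bpz":36,"etn":43,"llw":22,"t":[62,94,23],"td":{"kte":15,"q":84,"qht":70,"u":59},"yt":5}
After op 12 (replace /t/1 25): {"bpz":36,"etn":43,"llw":22,"t":[62,25,23],"td":{"kte":15,"q":84,"qht":70,"u":59},"yt":5}
After op 13 (replace /td/qht 40): {"bpz":36,"etn":43,"llw":22,"t":[62,25,23],"td":{"kte":15,"q":84,"qht":40,"u":59},"yt":5}
After op 14 (remove /llw): {"bpz":36,"etn":43,"t":[62,25,23],"td":{"kte":15,"q":84,"qht":40,"u":59},"yt":5}
After op 15 (add /uk 86): {"bpz":36,"etn":43,"t":[62,25,23],"td":{"kte":15,"q":84,"qht":40,"u":59},"uk":86,"yt":5}
After op 16 (add /td/aze 95): {"bpz":36,"etn":43,"t":[62,25,23],"td":{"aze":95,"kte":15,"q":84,"qht":40,"u":59},"uk":86,"yt":5}
After op 17 (add /td/d 14): {"bpz":36,"etn":43,"t":[62,25,23],"td":{"aze":95,"d":14,"kte":15,"q":84,"qht":40,"u":59},"uk":86,"yt":5}
After op 18 (add /td/k 45): {"bpz":36,"etn":43,"t":[62,25,23],"td":{"aze":95,"d":14,"k":45,"kte":15,"q":84,"qht":40,"u":59},"uk":86,"yt":5}
After op 19 (replace /yt 60): {"bpz":36,"etn":43,"t":[62,25,23],"td":{"aze":95,"d":14,"k":45,"kte":15,"q":84,"qht":40,"u":59},"uk":86,"yt":60}
After op 20 (add /t/2 70): {"bpz":36,"etn":43,"t":[62,25,70,23],"td":{"aze":95,"d":14,"k":45,"kte":15,"q":84,"qht":40,"u":59},"uk":86,"yt":60}
After op 21 (add /td/k 64): {"bpz":36,"etn":43,"t":[62,25,70,23],"td":{"aze":95,"d":14,"k":64,"kte":15,"q":84,"qht":40,"u":59},"uk":86,"yt":60}
After op 22 (replace /td 2): {"bpz":36,"etn":43,"t":[62,25,70,23],"td":2,"uk":86,"yt":60}
After op 23 (add /e 92): {"bpz":36,"e":92,"etn":43,"t":[62,25,70,23],"td":2,"uk":86,"yt":60}
After op 24 (replace /t/3 46): {"bpz":36,"e":92,"etn":43,"t":[62,25,70,46],"td":2,"uk":86,"yt":60}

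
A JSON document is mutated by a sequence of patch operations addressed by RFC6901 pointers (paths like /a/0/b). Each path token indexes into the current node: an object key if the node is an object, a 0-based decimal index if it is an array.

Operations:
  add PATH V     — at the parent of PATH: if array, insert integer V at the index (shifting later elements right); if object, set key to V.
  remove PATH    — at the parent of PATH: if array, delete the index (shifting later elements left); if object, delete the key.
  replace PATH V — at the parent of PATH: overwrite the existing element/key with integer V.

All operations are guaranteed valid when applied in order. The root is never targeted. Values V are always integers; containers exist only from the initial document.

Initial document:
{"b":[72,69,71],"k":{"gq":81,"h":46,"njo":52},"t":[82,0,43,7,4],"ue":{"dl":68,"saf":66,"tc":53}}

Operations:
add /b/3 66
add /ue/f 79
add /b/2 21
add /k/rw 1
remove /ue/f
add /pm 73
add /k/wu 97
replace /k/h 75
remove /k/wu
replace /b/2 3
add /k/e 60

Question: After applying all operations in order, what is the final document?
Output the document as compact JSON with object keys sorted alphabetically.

Answer: {"b":[72,69,3,71,66],"k":{"e":60,"gq":81,"h":75,"njo":52,"rw":1},"pm":73,"t":[82,0,43,7,4],"ue":{"dl":68,"saf":66,"tc":53}}

Derivation:
After op 1 (add /b/3 66): {"b":[72,69,71,66],"k":{"gq":81,"h":46,"njo":52},"t":[82,0,43,7,4],"ue":{"dl":68,"saf":66,"tc":53}}
After op 2 (add /ue/f 79): {"b":[72,69,71,66],"k":{"gq":81,"h":46,"njo":52},"t":[82,0,43,7,4],"ue":{"dl":68,"f":79,"saf":66,"tc":53}}
After op 3 (add /b/2 21): {"b":[72,69,21,71,66],"k":{"gq":81,"h":46,"njo":52},"t":[82,0,43,7,4],"ue":{"dl":68,"f":79,"saf":66,"tc":53}}
After op 4 (add /k/rw 1): {"b":[72,69,21,71,66],"k":{"gq":81,"h":46,"njo":52,"rw":1},"t":[82,0,43,7,4],"ue":{"dl":68,"f":79,"saf":66,"tc":53}}
After op 5 (remove /ue/f): {"b":[72,69,21,71,66],"k":{"gq":81,"h":46,"njo":52,"rw":1},"t":[82,0,43,7,4],"ue":{"dl":68,"saf":66,"tc":53}}
After op 6 (add /pm 73): {"b":[72,69,21,71,66],"k":{"gq":81,"h":46,"njo":52,"rw":1},"pm":73,"t":[82,0,43,7,4],"ue":{"dl":68,"saf":66,"tc":53}}
After op 7 (add /k/wu 97): {"b":[72,69,21,71,66],"k":{"gq":81,"h":46,"njo":52,"rw":1,"wu":97},"pm":73,"t":[82,0,43,7,4],"ue":{"dl":68,"saf":66,"tc":53}}
After op 8 (replace /k/h 75): {"b":[72,69,21,71,66],"k":{"gq":81,"h":75,"njo":52,"rw":1,"wu":97},"pm":73,"t":[82,0,43,7,4],"ue":{"dl":68,"saf":66,"tc":53}}
After op 9 (remove /k/wu): {"b":[72,69,21,71,66],"k":{"gq":81,"h":75,"njo":52,"rw":1},"pm":73,"t":[82,0,43,7,4],"ue":{"dl":68,"saf":66,"tc":53}}
After op 10 (replace /b/2 3): {"b":[72,69,3,71,66],"k":{"gq":81,"h":75,"njo":52,"rw":1},"pm":73,"t":[82,0,43,7,4],"ue":{"dl":68,"saf":66,"tc":53}}
After op 11 (add /k/e 60): {"b":[72,69,3,71,66],"k":{"e":60,"gq":81,"h":75,"njo":52,"rw":1},"pm":73,"t":[82,0,43,7,4],"ue":{"dl":68,"saf":66,"tc":53}}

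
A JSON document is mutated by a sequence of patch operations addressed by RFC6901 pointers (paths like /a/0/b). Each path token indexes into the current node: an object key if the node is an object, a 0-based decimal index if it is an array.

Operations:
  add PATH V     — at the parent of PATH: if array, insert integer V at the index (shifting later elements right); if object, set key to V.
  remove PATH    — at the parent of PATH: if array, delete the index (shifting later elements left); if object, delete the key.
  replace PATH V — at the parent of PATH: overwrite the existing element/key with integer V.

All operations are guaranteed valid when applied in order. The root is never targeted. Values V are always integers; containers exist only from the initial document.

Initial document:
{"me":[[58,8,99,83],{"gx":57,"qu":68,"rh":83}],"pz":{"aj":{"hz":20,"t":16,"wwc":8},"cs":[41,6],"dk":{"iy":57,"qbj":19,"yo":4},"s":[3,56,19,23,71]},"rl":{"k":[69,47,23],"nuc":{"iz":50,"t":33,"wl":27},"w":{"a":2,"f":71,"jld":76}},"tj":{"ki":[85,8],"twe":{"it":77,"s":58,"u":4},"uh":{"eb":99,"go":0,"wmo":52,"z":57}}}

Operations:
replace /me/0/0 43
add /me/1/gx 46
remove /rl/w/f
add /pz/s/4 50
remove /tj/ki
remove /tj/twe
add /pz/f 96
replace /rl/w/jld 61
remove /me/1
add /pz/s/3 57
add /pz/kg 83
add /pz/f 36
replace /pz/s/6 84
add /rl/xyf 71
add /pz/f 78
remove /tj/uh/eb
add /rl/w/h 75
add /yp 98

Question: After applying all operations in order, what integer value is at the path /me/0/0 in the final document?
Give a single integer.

Answer: 43

Derivation:
After op 1 (replace /me/0/0 43): {"me":[[43,8,99,83],{"gx":57,"qu":68,"rh":83}],"pz":{"aj":{"hz":20,"t":16,"wwc":8},"cs":[41,6],"dk":{"iy":57,"qbj":19,"yo":4},"s":[3,56,19,23,71]},"rl":{"k":[69,47,23],"nuc":{"iz":50,"t":33,"wl":27},"w":{"a":2,"f":71,"jld":76}},"tj":{"ki":[85,8],"twe":{"it":77,"s":58,"u":4},"uh":{"eb":99,"go":0,"wmo":52,"z":57}}}
After op 2 (add /me/1/gx 46): {"me":[[43,8,99,83],{"gx":46,"qu":68,"rh":83}],"pz":{"aj":{"hz":20,"t":16,"wwc":8},"cs":[41,6],"dk":{"iy":57,"qbj":19,"yo":4},"s":[3,56,19,23,71]},"rl":{"k":[69,47,23],"nuc":{"iz":50,"t":33,"wl":27},"w":{"a":2,"f":71,"jld":76}},"tj":{"ki":[85,8],"twe":{"it":77,"s":58,"u":4},"uh":{"eb":99,"go":0,"wmo":52,"z":57}}}
After op 3 (remove /rl/w/f): {"me":[[43,8,99,83],{"gx":46,"qu":68,"rh":83}],"pz":{"aj":{"hz":20,"t":16,"wwc":8},"cs":[41,6],"dk":{"iy":57,"qbj":19,"yo":4},"s":[3,56,19,23,71]},"rl":{"k":[69,47,23],"nuc":{"iz":50,"t":33,"wl":27},"w":{"a":2,"jld":76}},"tj":{"ki":[85,8],"twe":{"it":77,"s":58,"u":4},"uh":{"eb":99,"go":0,"wmo":52,"z":57}}}
After op 4 (add /pz/s/4 50): {"me":[[43,8,99,83],{"gx":46,"qu":68,"rh":83}],"pz":{"aj":{"hz":20,"t":16,"wwc":8},"cs":[41,6],"dk":{"iy":57,"qbj":19,"yo":4},"s":[3,56,19,23,50,71]},"rl":{"k":[69,47,23],"nuc":{"iz":50,"t":33,"wl":27},"w":{"a":2,"jld":76}},"tj":{"ki":[85,8],"twe":{"it":77,"s":58,"u":4},"uh":{"eb":99,"go":0,"wmo":52,"z":57}}}
After op 5 (remove /tj/ki): {"me":[[43,8,99,83],{"gx":46,"qu":68,"rh":83}],"pz":{"aj":{"hz":20,"t":16,"wwc":8},"cs":[41,6],"dk":{"iy":57,"qbj":19,"yo":4},"s":[3,56,19,23,50,71]},"rl":{"k":[69,47,23],"nuc":{"iz":50,"t":33,"wl":27},"w":{"a":2,"jld":76}},"tj":{"twe":{"it":77,"s":58,"u":4},"uh":{"eb":99,"go":0,"wmo":52,"z":57}}}
After op 6 (remove /tj/twe): {"me":[[43,8,99,83],{"gx":46,"qu":68,"rh":83}],"pz":{"aj":{"hz":20,"t":16,"wwc":8},"cs":[41,6],"dk":{"iy":57,"qbj":19,"yo":4},"s":[3,56,19,23,50,71]},"rl":{"k":[69,47,23],"nuc":{"iz":50,"t":33,"wl":27},"w":{"a":2,"jld":76}},"tj":{"uh":{"eb":99,"go":0,"wmo":52,"z":57}}}
After op 7 (add /pz/f 96): {"me":[[43,8,99,83],{"gx":46,"qu":68,"rh":83}],"pz":{"aj":{"hz":20,"t":16,"wwc":8},"cs":[41,6],"dk":{"iy":57,"qbj":19,"yo":4},"f":96,"s":[3,56,19,23,50,71]},"rl":{"k":[69,47,23],"nuc":{"iz":50,"t":33,"wl":27},"w":{"a":2,"jld":76}},"tj":{"uh":{"eb":99,"go":0,"wmo":52,"z":57}}}
After op 8 (replace /rl/w/jld 61): {"me":[[43,8,99,83],{"gx":46,"qu":68,"rh":83}],"pz":{"aj":{"hz":20,"t":16,"wwc":8},"cs":[41,6],"dk":{"iy":57,"qbj":19,"yo":4},"f":96,"s":[3,56,19,23,50,71]},"rl":{"k":[69,47,23],"nuc":{"iz":50,"t":33,"wl":27},"w":{"a":2,"jld":61}},"tj":{"uh":{"eb":99,"go":0,"wmo":52,"z":57}}}
After op 9 (remove /me/1): {"me":[[43,8,99,83]],"pz":{"aj":{"hz":20,"t":16,"wwc":8},"cs":[41,6],"dk":{"iy":57,"qbj":19,"yo":4},"f":96,"s":[3,56,19,23,50,71]},"rl":{"k":[69,47,23],"nuc":{"iz":50,"t":33,"wl":27},"w":{"a":2,"jld":61}},"tj":{"uh":{"eb":99,"go":0,"wmo":52,"z":57}}}
After op 10 (add /pz/s/3 57): {"me":[[43,8,99,83]],"pz":{"aj":{"hz":20,"t":16,"wwc":8},"cs":[41,6],"dk":{"iy":57,"qbj":19,"yo":4},"f":96,"s":[3,56,19,57,23,50,71]},"rl":{"k":[69,47,23],"nuc":{"iz":50,"t":33,"wl":27},"w":{"a":2,"jld":61}},"tj":{"uh":{"eb":99,"go":0,"wmo":52,"z":57}}}
After op 11 (add /pz/kg 83): {"me":[[43,8,99,83]],"pz":{"aj":{"hz":20,"t":16,"wwc":8},"cs":[41,6],"dk":{"iy":57,"qbj":19,"yo":4},"f":96,"kg":83,"s":[3,56,19,57,23,50,71]},"rl":{"k":[69,47,23],"nuc":{"iz":50,"t":33,"wl":27},"w":{"a":2,"jld":61}},"tj":{"uh":{"eb":99,"go":0,"wmo":52,"z":57}}}
After op 12 (add /pz/f 36): {"me":[[43,8,99,83]],"pz":{"aj":{"hz":20,"t":16,"wwc":8},"cs":[41,6],"dk":{"iy":57,"qbj":19,"yo":4},"f":36,"kg":83,"s":[3,56,19,57,23,50,71]},"rl":{"k":[69,47,23],"nuc":{"iz":50,"t":33,"wl":27},"w":{"a":2,"jld":61}},"tj":{"uh":{"eb":99,"go":0,"wmo":52,"z":57}}}
After op 13 (replace /pz/s/6 84): {"me":[[43,8,99,83]],"pz":{"aj":{"hz":20,"t":16,"wwc":8},"cs":[41,6],"dk":{"iy":57,"qbj":19,"yo":4},"f":36,"kg":83,"s":[3,56,19,57,23,50,84]},"rl":{"k":[69,47,23],"nuc":{"iz":50,"t":33,"wl":27},"w":{"a":2,"jld":61}},"tj":{"uh":{"eb":99,"go":0,"wmo":52,"z":57}}}
After op 14 (add /rl/xyf 71): {"me":[[43,8,99,83]],"pz":{"aj":{"hz":20,"t":16,"wwc":8},"cs":[41,6],"dk":{"iy":57,"qbj":19,"yo":4},"f":36,"kg":83,"s":[3,56,19,57,23,50,84]},"rl":{"k":[69,47,23],"nuc":{"iz":50,"t":33,"wl":27},"w":{"a":2,"jld":61},"xyf":71},"tj":{"uh":{"eb":99,"go":0,"wmo":52,"z":57}}}
After op 15 (add /pz/f 78): {"me":[[43,8,99,83]],"pz":{"aj":{"hz":20,"t":16,"wwc":8},"cs":[41,6],"dk":{"iy":57,"qbj":19,"yo":4},"f":78,"kg":83,"s":[3,56,19,57,23,50,84]},"rl":{"k":[69,47,23],"nuc":{"iz":50,"t":33,"wl":27},"w":{"a":2,"jld":61},"xyf":71},"tj":{"uh":{"eb":99,"go":0,"wmo":52,"z":57}}}
After op 16 (remove /tj/uh/eb): {"me":[[43,8,99,83]],"pz":{"aj":{"hz":20,"t":16,"wwc":8},"cs":[41,6],"dk":{"iy":57,"qbj":19,"yo":4},"f":78,"kg":83,"s":[3,56,19,57,23,50,84]},"rl":{"k":[69,47,23],"nuc":{"iz":50,"t":33,"wl":27},"w":{"a":2,"jld":61},"xyf":71},"tj":{"uh":{"go":0,"wmo":52,"z":57}}}
After op 17 (add /rl/w/h 75): {"me":[[43,8,99,83]],"pz":{"aj":{"hz":20,"t":16,"wwc":8},"cs":[41,6],"dk":{"iy":57,"qbj":19,"yo":4},"f":78,"kg":83,"s":[3,56,19,57,23,50,84]},"rl":{"k":[69,47,23],"nuc":{"iz":50,"t":33,"wl":27},"w":{"a":2,"h":75,"jld":61},"xyf":71},"tj":{"uh":{"go":0,"wmo":52,"z":57}}}
After op 18 (add /yp 98): {"me":[[43,8,99,83]],"pz":{"aj":{"hz":20,"t":16,"wwc":8},"cs":[41,6],"dk":{"iy":57,"qbj":19,"yo":4},"f":78,"kg":83,"s":[3,56,19,57,23,50,84]},"rl":{"k":[69,47,23],"nuc":{"iz":50,"t":33,"wl":27},"w":{"a":2,"h":75,"jld":61},"xyf":71},"tj":{"uh":{"go":0,"wmo":52,"z":57}},"yp":98}
Value at /me/0/0: 43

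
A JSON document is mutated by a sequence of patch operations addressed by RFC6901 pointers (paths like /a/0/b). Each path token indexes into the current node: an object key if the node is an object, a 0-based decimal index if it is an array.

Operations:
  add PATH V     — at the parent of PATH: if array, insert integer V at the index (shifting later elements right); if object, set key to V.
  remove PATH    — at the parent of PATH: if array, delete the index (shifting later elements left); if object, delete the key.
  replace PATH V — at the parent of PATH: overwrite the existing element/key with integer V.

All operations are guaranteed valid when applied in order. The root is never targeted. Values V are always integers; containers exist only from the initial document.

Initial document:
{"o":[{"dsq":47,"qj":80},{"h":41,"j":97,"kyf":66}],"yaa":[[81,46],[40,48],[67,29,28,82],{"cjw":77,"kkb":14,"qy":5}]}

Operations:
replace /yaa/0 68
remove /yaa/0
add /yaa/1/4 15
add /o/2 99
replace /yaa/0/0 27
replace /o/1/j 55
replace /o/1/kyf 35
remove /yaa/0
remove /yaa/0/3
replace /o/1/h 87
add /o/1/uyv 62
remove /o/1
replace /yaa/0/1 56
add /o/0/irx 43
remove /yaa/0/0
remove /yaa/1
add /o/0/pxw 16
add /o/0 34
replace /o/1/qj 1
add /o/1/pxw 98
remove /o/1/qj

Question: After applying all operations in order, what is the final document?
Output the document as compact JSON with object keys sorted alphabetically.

Answer: {"o":[34,{"dsq":47,"irx":43,"pxw":98},99],"yaa":[[56,28,15]]}

Derivation:
After op 1 (replace /yaa/0 68): {"o":[{"dsq":47,"qj":80},{"h":41,"j":97,"kyf":66}],"yaa":[68,[40,48],[67,29,28,82],{"cjw":77,"kkb":14,"qy":5}]}
After op 2 (remove /yaa/0): {"o":[{"dsq":47,"qj":80},{"h":41,"j":97,"kyf":66}],"yaa":[[40,48],[67,29,28,82],{"cjw":77,"kkb":14,"qy":5}]}
After op 3 (add /yaa/1/4 15): {"o":[{"dsq":47,"qj":80},{"h":41,"j":97,"kyf":66}],"yaa":[[40,48],[67,29,28,82,15],{"cjw":77,"kkb":14,"qy":5}]}
After op 4 (add /o/2 99): {"o":[{"dsq":47,"qj":80},{"h":41,"j":97,"kyf":66},99],"yaa":[[40,48],[67,29,28,82,15],{"cjw":77,"kkb":14,"qy":5}]}
After op 5 (replace /yaa/0/0 27): {"o":[{"dsq":47,"qj":80},{"h":41,"j":97,"kyf":66},99],"yaa":[[27,48],[67,29,28,82,15],{"cjw":77,"kkb":14,"qy":5}]}
After op 6 (replace /o/1/j 55): {"o":[{"dsq":47,"qj":80},{"h":41,"j":55,"kyf":66},99],"yaa":[[27,48],[67,29,28,82,15],{"cjw":77,"kkb":14,"qy":5}]}
After op 7 (replace /o/1/kyf 35): {"o":[{"dsq":47,"qj":80},{"h":41,"j":55,"kyf":35},99],"yaa":[[27,48],[67,29,28,82,15],{"cjw":77,"kkb":14,"qy":5}]}
After op 8 (remove /yaa/0): {"o":[{"dsq":47,"qj":80},{"h":41,"j":55,"kyf":35},99],"yaa":[[67,29,28,82,15],{"cjw":77,"kkb":14,"qy":5}]}
After op 9 (remove /yaa/0/3): {"o":[{"dsq":47,"qj":80},{"h":41,"j":55,"kyf":35},99],"yaa":[[67,29,28,15],{"cjw":77,"kkb":14,"qy":5}]}
After op 10 (replace /o/1/h 87): {"o":[{"dsq":47,"qj":80},{"h":87,"j":55,"kyf":35},99],"yaa":[[67,29,28,15],{"cjw":77,"kkb":14,"qy":5}]}
After op 11 (add /o/1/uyv 62): {"o":[{"dsq":47,"qj":80},{"h":87,"j":55,"kyf":35,"uyv":62},99],"yaa":[[67,29,28,15],{"cjw":77,"kkb":14,"qy":5}]}
After op 12 (remove /o/1): {"o":[{"dsq":47,"qj":80},99],"yaa":[[67,29,28,15],{"cjw":77,"kkb":14,"qy":5}]}
After op 13 (replace /yaa/0/1 56): {"o":[{"dsq":47,"qj":80},99],"yaa":[[67,56,28,15],{"cjw":77,"kkb":14,"qy":5}]}
After op 14 (add /o/0/irx 43): {"o":[{"dsq":47,"irx":43,"qj":80},99],"yaa":[[67,56,28,15],{"cjw":77,"kkb":14,"qy":5}]}
After op 15 (remove /yaa/0/0): {"o":[{"dsq":47,"irx":43,"qj":80},99],"yaa":[[56,28,15],{"cjw":77,"kkb":14,"qy":5}]}
After op 16 (remove /yaa/1): {"o":[{"dsq":47,"irx":43,"qj":80},99],"yaa":[[56,28,15]]}
After op 17 (add /o/0/pxw 16): {"o":[{"dsq":47,"irx":43,"pxw":16,"qj":80},99],"yaa":[[56,28,15]]}
After op 18 (add /o/0 34): {"o":[34,{"dsq":47,"irx":43,"pxw":16,"qj":80},99],"yaa":[[56,28,15]]}
After op 19 (replace /o/1/qj 1): {"o":[34,{"dsq":47,"irx":43,"pxw":16,"qj":1},99],"yaa":[[56,28,15]]}
After op 20 (add /o/1/pxw 98): {"o":[34,{"dsq":47,"irx":43,"pxw":98,"qj":1},99],"yaa":[[56,28,15]]}
After op 21 (remove /o/1/qj): {"o":[34,{"dsq":47,"irx":43,"pxw":98},99],"yaa":[[56,28,15]]}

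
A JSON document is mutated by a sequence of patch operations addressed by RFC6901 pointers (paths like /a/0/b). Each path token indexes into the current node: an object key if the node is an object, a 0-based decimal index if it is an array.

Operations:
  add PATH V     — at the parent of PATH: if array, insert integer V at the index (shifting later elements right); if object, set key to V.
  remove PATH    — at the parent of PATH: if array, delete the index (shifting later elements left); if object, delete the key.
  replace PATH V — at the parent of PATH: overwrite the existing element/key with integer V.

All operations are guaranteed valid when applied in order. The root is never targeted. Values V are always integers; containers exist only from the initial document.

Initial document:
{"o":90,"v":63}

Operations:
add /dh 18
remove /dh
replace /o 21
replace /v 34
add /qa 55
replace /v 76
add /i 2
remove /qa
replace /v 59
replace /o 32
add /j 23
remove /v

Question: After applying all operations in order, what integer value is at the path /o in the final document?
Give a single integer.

After op 1 (add /dh 18): {"dh":18,"o":90,"v":63}
After op 2 (remove /dh): {"o":90,"v":63}
After op 3 (replace /o 21): {"o":21,"v":63}
After op 4 (replace /v 34): {"o":21,"v":34}
After op 5 (add /qa 55): {"o":21,"qa":55,"v":34}
After op 6 (replace /v 76): {"o":21,"qa":55,"v":76}
After op 7 (add /i 2): {"i":2,"o":21,"qa":55,"v":76}
After op 8 (remove /qa): {"i":2,"o":21,"v":76}
After op 9 (replace /v 59): {"i":2,"o":21,"v":59}
After op 10 (replace /o 32): {"i":2,"o":32,"v":59}
After op 11 (add /j 23): {"i":2,"j":23,"o":32,"v":59}
After op 12 (remove /v): {"i":2,"j":23,"o":32}
Value at /o: 32

Answer: 32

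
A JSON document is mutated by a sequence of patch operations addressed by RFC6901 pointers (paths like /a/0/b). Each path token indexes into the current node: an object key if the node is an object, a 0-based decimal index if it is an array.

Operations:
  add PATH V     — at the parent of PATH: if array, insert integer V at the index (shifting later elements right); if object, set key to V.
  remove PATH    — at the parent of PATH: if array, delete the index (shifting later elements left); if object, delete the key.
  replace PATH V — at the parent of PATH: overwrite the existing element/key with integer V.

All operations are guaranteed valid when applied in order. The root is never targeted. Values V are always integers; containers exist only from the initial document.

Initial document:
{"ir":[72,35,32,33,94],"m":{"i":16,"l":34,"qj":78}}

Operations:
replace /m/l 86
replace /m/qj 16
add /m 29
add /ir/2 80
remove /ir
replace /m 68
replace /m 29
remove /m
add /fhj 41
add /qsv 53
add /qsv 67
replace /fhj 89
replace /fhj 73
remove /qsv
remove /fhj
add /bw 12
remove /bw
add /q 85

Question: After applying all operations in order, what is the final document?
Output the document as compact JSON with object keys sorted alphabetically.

Answer: {"q":85}

Derivation:
After op 1 (replace /m/l 86): {"ir":[72,35,32,33,94],"m":{"i":16,"l":86,"qj":78}}
After op 2 (replace /m/qj 16): {"ir":[72,35,32,33,94],"m":{"i":16,"l":86,"qj":16}}
After op 3 (add /m 29): {"ir":[72,35,32,33,94],"m":29}
After op 4 (add /ir/2 80): {"ir":[72,35,80,32,33,94],"m":29}
After op 5 (remove /ir): {"m":29}
After op 6 (replace /m 68): {"m":68}
After op 7 (replace /m 29): {"m":29}
After op 8 (remove /m): {}
After op 9 (add /fhj 41): {"fhj":41}
After op 10 (add /qsv 53): {"fhj":41,"qsv":53}
After op 11 (add /qsv 67): {"fhj":41,"qsv":67}
After op 12 (replace /fhj 89): {"fhj":89,"qsv":67}
After op 13 (replace /fhj 73): {"fhj":73,"qsv":67}
After op 14 (remove /qsv): {"fhj":73}
After op 15 (remove /fhj): {}
After op 16 (add /bw 12): {"bw":12}
After op 17 (remove /bw): {}
After op 18 (add /q 85): {"q":85}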